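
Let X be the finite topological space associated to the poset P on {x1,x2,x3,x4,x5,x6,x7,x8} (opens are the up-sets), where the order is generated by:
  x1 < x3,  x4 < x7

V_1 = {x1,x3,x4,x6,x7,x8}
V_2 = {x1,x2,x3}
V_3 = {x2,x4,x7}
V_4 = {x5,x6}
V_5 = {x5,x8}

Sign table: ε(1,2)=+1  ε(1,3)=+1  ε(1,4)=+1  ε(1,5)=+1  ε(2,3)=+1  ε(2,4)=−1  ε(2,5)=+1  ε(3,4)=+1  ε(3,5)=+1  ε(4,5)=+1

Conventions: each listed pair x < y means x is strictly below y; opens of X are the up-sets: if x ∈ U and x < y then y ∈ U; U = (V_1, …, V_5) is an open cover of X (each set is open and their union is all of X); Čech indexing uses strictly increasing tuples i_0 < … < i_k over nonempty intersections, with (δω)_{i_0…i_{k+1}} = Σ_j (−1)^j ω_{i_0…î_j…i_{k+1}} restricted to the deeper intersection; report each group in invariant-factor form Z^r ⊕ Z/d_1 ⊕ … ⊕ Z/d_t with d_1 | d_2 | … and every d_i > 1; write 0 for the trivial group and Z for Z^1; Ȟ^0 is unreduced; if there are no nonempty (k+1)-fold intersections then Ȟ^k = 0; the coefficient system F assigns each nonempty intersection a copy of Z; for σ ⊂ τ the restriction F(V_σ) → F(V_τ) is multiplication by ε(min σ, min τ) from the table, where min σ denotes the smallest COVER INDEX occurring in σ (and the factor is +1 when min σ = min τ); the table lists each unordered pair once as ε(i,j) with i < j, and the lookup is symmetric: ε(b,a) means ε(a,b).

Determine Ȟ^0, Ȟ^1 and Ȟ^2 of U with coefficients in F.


nerve of the cover:
  V12={x1,x3} V13={x4,x7} V14={x6} V15={x8} V23={x2} V45={x5}
C dims 5,6; δ0: rk 4, SNF 1^4
Ȟ^0 = (5 − 4) − 0 = 1, so Ȟ^0 ≅ Z
Ȟ^1 = (6 − 0) − 4 = 2, so Ȟ^1 ≅ Z^2
Ȟ^2 = (0 − 0) − 0 = 0, so Ȟ^2 ≅ 0

Ȟ^0 = Z; Ȟ^1 = Z^2; Ȟ^2 = 0


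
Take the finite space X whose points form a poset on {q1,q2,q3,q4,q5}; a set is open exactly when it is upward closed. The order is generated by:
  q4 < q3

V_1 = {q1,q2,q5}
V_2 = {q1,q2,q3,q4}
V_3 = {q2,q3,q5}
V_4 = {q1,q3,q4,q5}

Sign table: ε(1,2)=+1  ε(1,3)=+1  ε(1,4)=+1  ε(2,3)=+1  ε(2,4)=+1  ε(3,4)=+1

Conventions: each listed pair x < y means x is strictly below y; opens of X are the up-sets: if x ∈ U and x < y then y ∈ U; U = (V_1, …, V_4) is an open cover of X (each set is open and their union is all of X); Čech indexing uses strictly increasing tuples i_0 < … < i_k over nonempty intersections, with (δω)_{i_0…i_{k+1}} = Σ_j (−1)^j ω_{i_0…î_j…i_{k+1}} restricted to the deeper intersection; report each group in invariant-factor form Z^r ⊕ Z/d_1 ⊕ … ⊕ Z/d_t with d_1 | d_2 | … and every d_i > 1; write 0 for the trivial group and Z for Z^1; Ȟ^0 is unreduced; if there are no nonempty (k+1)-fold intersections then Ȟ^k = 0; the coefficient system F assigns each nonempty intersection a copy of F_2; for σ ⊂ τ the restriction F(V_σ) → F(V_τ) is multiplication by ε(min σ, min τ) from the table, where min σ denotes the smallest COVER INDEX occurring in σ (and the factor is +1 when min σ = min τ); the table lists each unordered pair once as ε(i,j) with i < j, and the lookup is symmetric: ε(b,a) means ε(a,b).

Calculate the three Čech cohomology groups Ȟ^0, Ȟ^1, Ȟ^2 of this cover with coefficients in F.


nerve of the cover:
  V12={q1,q2} V13={q2,q5} V14={q1,q5} V23={q2,q3} V24={q1,q3,q4} V34={q3,q5}
  V123={q2} V124={q1} V134={q5} V234={q3}
C dims 4,6,4; δ0: rk_F2 3; δ1: rk_F2 3
Ȟ^0 = (4 − 3) − 0 = 1, so Ȟ^0 ≅ Z/2
Ȟ^1 = (6 − 3) − 3 = 0, so Ȟ^1 ≅ 0
Ȟ^2 = (4 − 0) − 3 = 1, so Ȟ^2 ≅ Z/2

Ȟ^0(U;F) ≅ Z/2, Ȟ^1(U;F) ≅ 0, Ȟ^2(U;F) ≅ Z/2


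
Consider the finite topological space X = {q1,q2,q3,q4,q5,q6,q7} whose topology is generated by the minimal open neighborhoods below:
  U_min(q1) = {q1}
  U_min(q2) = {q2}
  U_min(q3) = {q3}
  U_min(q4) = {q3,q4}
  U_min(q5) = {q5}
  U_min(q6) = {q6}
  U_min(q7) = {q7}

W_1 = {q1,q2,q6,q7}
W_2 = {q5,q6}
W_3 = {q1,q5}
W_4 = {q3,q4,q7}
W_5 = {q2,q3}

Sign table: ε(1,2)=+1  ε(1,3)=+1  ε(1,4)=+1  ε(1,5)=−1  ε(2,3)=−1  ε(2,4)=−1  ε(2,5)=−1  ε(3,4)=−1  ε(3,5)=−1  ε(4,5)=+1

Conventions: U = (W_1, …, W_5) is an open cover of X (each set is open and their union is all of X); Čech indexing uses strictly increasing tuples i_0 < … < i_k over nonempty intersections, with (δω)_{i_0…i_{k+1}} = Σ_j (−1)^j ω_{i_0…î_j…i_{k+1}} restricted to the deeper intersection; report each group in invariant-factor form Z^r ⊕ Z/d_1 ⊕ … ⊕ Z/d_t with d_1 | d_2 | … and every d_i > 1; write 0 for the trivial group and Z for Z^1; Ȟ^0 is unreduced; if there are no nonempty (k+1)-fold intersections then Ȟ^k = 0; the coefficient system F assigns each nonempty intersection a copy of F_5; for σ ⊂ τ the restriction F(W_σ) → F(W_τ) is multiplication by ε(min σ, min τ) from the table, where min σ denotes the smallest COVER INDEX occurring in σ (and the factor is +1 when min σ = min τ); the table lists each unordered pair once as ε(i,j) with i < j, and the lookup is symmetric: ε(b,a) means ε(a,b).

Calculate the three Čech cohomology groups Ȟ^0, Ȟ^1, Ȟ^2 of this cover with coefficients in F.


Ȟ^0 ≅ 0, Ȟ^1 ≅ Z/5, Ȟ^2 ≅ 0

nonempty intersections:
  W12={q6} W13={q1} W14={q7} W15={q2} W23={q5} W45={q3}
C dims 5,6; δ0: rk_F5 5
Ȟ^0: (5−5)−0=0 ⇒ 0
Ȟ^1: (6−0)−5=1 ⇒ Z/5
Ȟ^2: (0−0)−0=0 ⇒ 0


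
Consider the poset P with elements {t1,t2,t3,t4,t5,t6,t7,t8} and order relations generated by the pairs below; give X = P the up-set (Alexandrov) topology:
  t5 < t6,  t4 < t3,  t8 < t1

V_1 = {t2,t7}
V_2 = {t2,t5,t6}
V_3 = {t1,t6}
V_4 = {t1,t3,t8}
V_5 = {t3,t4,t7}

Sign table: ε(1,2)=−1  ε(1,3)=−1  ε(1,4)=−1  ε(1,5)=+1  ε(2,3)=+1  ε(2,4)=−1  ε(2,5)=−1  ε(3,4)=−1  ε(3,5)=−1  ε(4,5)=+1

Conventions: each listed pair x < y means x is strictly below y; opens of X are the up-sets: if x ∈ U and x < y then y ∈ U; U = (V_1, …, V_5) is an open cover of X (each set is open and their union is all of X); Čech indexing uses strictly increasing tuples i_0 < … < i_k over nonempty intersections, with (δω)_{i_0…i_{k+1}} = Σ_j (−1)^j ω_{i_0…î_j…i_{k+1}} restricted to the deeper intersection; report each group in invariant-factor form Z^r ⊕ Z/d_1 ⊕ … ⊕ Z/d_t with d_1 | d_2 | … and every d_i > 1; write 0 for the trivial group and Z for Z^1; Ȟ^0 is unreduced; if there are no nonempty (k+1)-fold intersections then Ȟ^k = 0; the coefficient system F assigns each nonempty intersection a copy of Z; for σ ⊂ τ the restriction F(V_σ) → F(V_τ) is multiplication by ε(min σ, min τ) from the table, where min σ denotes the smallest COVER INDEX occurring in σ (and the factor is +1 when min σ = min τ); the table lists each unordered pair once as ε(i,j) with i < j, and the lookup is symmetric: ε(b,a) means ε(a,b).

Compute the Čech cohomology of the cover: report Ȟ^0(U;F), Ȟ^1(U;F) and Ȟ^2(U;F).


intersection data:
  V12={t2} V15={t7} V23={t6} V34={t1} V45={t3}
C dims 5,5; δ0: rk 4, SNF 1^4
Ȟ^0 = (5 − 4) − 0 = 1, so Ȟ^0 ≅ Z
Ȟ^1 = (5 − 0) − 4 = 1, so Ȟ^1 ≅ Z
Ȟ^2 = (0 − 0) − 0 = 0, so Ȟ^2 ≅ 0

Ȟ^0(U;F) ≅ Z; Ȟ^1(U;F) ≅ Z; Ȟ^2(U;F) ≅ 0


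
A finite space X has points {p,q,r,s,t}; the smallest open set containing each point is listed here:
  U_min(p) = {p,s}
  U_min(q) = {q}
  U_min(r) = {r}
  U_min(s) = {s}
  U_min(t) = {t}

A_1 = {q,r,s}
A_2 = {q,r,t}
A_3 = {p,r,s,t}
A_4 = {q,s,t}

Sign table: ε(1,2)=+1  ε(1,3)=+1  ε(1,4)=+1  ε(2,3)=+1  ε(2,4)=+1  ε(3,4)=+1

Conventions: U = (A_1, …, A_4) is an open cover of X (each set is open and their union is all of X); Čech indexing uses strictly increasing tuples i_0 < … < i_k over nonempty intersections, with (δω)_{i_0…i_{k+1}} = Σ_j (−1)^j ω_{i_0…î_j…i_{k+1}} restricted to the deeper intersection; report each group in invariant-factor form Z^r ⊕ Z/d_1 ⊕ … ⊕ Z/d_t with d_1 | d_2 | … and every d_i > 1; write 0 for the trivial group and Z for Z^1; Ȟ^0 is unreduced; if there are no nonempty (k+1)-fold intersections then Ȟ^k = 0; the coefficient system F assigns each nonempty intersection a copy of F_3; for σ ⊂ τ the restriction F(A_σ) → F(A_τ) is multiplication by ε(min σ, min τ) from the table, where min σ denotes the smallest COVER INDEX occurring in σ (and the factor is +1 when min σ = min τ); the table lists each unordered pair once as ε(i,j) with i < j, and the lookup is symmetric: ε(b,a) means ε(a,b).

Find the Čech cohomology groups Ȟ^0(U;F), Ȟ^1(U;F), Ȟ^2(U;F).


cover nerve:
  A12={q,r} A13={r,s} A14={q,s} A23={r,t} A24={q,t} A34={s,t}
  A123={r} A124={q} A134={s} A234={t}
C dims 4,6,4; δ0: rk_F3 3; δ1: rk_F3 3
Ȟ^0: (4−3)−0=1 ⇒ Z/3
Ȟ^1: (6−3)−3=0 ⇒ 0
Ȟ^2: (4−0)−3=1 ⇒ Z/3

Ȟ^0(U;F) ≅ Z/3, Ȟ^1(U;F) ≅ 0, Ȟ^2(U;F) ≅ Z/3


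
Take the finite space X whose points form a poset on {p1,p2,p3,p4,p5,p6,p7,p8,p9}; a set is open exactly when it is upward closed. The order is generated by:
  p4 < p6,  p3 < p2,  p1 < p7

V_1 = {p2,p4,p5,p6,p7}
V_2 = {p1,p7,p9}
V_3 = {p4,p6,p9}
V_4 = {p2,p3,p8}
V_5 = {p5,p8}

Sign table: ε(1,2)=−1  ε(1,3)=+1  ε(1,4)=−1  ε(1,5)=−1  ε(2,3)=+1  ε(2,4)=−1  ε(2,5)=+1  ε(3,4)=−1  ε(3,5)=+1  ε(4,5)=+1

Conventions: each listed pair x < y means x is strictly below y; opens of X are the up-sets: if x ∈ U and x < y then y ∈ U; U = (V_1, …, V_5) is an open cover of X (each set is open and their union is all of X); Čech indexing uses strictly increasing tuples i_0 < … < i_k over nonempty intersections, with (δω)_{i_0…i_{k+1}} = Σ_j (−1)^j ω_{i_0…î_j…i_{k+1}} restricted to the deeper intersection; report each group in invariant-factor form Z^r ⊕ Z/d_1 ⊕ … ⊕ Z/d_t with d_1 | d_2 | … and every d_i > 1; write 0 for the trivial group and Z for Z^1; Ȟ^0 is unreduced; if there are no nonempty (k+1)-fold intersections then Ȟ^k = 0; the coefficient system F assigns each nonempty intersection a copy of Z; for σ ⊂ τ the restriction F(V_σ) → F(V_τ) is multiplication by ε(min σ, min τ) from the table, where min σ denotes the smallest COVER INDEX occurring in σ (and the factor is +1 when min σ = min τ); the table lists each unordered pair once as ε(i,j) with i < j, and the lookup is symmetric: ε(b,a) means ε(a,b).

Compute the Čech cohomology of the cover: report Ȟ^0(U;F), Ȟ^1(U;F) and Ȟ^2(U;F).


Ȟ^0 = 0; Ȟ^1 = Z ⊕ Z/2; Ȟ^2 = 0

nerve simplices:
  V12={p7} V13={p4,p6} V14={p2} V15={p5} V23={p9} V45={p8}
C dims 5,6; δ0: rk 5, SNF 1^4·2
degree 0: 5−5−0 = 0 → Ȟ^0 ≅ 0
degree 1: 6−0−5 = 1 plus torsion [2] → Ȟ^1 ≅ Z ⊕ Z/2
degree 2: 0−0−0 = 0 → Ȟ^2 ≅ 0


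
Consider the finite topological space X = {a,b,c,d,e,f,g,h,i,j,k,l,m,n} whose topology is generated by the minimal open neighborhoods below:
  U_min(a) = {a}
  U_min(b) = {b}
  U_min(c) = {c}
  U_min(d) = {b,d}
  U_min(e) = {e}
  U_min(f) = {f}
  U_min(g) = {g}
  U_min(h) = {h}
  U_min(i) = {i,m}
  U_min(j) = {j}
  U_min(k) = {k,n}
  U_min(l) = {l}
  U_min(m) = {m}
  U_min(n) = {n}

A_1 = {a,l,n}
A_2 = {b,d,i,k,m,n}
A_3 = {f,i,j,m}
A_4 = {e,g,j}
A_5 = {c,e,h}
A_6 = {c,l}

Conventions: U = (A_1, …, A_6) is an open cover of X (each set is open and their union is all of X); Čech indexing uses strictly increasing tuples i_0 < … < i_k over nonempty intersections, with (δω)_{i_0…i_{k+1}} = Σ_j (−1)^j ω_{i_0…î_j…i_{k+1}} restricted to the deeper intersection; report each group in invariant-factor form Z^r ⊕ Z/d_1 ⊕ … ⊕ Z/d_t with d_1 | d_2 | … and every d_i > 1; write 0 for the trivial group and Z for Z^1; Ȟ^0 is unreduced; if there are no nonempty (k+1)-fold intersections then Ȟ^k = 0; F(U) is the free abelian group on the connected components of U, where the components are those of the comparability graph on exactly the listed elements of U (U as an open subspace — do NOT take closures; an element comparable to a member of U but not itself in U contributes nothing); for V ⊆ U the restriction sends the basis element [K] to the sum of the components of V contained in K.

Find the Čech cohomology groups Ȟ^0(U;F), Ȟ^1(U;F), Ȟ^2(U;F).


nerve of the cover:
  A12={n} A16={l} A23={i,m} A34={j} A45={e} A56={c}
components per intersection:
  A1: {a} {l} {n}
  A2: {b,d} {i,m} {k,n}
  A3: {f} {i,m} {j}
  A4: {e} {g} {j}
  A5: {c} {e} {h}
  A6: {c} {l}
  A12: {n}
  A16: {l}
  A23: {i,m}
  A34: {j}
  A45: {e}
  A56: {c}
C dims 17,6; δ0: rk 6, SNF 1^6
Ȟ^0 = (17 − 6) − 0 = 11, so Ȟ^0 ≅ Z^11
Ȟ^1 = (6 − 0) − 6 = 0, so Ȟ^1 ≅ 0
Ȟ^2 = (0 − 0) − 0 = 0, so Ȟ^2 ≅ 0

Ȟ^0 ≅ Z^11, Ȟ^1 ≅ 0 and Ȟ^2 ≅ 0


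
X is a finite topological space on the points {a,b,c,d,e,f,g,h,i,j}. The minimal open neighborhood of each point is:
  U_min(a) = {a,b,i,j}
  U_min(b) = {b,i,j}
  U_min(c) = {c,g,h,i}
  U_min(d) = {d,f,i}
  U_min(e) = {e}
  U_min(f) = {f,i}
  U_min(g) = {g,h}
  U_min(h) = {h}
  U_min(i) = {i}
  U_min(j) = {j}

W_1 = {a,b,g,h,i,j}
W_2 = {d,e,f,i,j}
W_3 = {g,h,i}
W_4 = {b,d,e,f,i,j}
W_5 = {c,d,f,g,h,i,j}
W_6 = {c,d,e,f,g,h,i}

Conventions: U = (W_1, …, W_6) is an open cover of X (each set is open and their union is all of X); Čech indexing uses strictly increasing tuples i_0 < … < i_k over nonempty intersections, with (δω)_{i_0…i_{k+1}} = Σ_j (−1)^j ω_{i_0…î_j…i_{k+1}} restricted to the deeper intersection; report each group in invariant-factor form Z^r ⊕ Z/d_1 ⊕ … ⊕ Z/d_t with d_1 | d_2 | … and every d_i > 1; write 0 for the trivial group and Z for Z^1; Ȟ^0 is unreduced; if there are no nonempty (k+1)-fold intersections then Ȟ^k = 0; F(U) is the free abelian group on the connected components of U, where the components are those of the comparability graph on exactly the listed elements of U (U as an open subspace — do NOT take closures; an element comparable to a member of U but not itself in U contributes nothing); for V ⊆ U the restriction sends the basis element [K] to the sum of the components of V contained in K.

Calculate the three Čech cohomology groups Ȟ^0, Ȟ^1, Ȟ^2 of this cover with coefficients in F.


Ȟ^0 ≅ Z^2, Ȟ^1 ≅ 0 and Ȟ^2 ≅ 0

cover nerve:
  W12={i,j} W13={g,h,i} W14={b,i,j} W15={g,h,i,j} W16={g,h,i} W23={i} W24={d,e,f,i,j} W25={d,f,i,j} W26={d,e,f,i} W34={i} W35={g,h,i} W36={g,h,i} W45={d,f,i,j} W46={d,e,f,i} W56={c,d,f,g,h,i}
  W123={i} W124={i,j} W125={i,j} W126={i} W134={i} W135={g,h,i} W136={g,h,i} W145={i,j} W146={i} W156={g,h,i} W234={i} W235={i} W236={i} W245={d,f,i,j} W246={d,e,f,i} W256={d,f,i} W345={i} W346={i} W356={g,h,i} W456={d,f,i}
  W1234={i} W1235={i} W1236={i} W1245={i,j} W1246={i} W1256={i} W1345={i} W1346={i} W1356={g,h,i} W1456={i} W2345={i} W2346={i} W2356={i} W2456={d,f,i} W3456={i}
  W12345={i} W12346={i} W12356={i} W12456={i} W13456={i} W23456={i}
  W123456={i}
components per intersection:
  W1: {a,b,i,j} {g,h}
  W2: {d,f,i} {e} {j}
  W3: {g,h} {i}
  W4: {b,d,f,i,j} {e}
  W5: {c,d,f,g,h,i} {j}
  W6: {c,d,f,g,h,i} {e}
  W12: {i} {j}
  W13: {g,h} {i}
  W14: {b,i,j}
  W15: {g,h} {i} {j}
  W16: {g,h} {i}
  W23: {i}
  W24: {d,f,i} {e} {j}
  W25: {d,f,i} {j}
  W26: {d,f,i} {e}
  W34: {i}
  W35: {g,h} {i}
  W36: {g,h} {i}
  W45: {d,f,i} {j}
  W46: {d,f,i} {e}
  W56: {c,d,f,g,h,i}
  W123: {i}
  W124: {i} {j}
  W125: {i} {j}
  W126: {i}
  W134: {i}
  W135: {g,h} {i}
  W136: {g,h} {i}
  W145: {i} {j}
  W146: {i}
  W156: {g,h} {i}
  W234: {i}
  W235: {i}
  W236: {i}
  W245: {d,f,i} {j}
  W246: {d,f,i} {e}
  W256: {d,f,i}
  W345: {i}
  W346: {i}
  W356: {g,h} {i}
  W456: {d,f,i}
  W1234: {i}
  W1235: {i}
  W1236: {i}
  W1245: {i} {j}
  W1246: {i}
  W1256: {i}
  W1345: {i}
  W1346: {i}
  W1356: {g,h} {i}
  W1456: {i}
  W2345: {i}
  W2346: {i}
  W2356: {i}
  W2456: {d,f,i}
  W3456: {i}
  W12345: {i}
  W12346: {i}
  W12356: {i}
  W12456: {i}
  W13456: {i}
  W23456: {i}
  W123456: {i}
C dims 13,28,29,17; δ0: rk 11, SNF 1^11; δ1: rk 17, SNF 1^17; δ2: rk 12, SNF 1^12
Ȟ^0: (13−11)−0=2 ⇒ Z^2
Ȟ^1: (28−17)−11=0 ⇒ 0
Ȟ^2: (29−12)−17=0 ⇒ 0


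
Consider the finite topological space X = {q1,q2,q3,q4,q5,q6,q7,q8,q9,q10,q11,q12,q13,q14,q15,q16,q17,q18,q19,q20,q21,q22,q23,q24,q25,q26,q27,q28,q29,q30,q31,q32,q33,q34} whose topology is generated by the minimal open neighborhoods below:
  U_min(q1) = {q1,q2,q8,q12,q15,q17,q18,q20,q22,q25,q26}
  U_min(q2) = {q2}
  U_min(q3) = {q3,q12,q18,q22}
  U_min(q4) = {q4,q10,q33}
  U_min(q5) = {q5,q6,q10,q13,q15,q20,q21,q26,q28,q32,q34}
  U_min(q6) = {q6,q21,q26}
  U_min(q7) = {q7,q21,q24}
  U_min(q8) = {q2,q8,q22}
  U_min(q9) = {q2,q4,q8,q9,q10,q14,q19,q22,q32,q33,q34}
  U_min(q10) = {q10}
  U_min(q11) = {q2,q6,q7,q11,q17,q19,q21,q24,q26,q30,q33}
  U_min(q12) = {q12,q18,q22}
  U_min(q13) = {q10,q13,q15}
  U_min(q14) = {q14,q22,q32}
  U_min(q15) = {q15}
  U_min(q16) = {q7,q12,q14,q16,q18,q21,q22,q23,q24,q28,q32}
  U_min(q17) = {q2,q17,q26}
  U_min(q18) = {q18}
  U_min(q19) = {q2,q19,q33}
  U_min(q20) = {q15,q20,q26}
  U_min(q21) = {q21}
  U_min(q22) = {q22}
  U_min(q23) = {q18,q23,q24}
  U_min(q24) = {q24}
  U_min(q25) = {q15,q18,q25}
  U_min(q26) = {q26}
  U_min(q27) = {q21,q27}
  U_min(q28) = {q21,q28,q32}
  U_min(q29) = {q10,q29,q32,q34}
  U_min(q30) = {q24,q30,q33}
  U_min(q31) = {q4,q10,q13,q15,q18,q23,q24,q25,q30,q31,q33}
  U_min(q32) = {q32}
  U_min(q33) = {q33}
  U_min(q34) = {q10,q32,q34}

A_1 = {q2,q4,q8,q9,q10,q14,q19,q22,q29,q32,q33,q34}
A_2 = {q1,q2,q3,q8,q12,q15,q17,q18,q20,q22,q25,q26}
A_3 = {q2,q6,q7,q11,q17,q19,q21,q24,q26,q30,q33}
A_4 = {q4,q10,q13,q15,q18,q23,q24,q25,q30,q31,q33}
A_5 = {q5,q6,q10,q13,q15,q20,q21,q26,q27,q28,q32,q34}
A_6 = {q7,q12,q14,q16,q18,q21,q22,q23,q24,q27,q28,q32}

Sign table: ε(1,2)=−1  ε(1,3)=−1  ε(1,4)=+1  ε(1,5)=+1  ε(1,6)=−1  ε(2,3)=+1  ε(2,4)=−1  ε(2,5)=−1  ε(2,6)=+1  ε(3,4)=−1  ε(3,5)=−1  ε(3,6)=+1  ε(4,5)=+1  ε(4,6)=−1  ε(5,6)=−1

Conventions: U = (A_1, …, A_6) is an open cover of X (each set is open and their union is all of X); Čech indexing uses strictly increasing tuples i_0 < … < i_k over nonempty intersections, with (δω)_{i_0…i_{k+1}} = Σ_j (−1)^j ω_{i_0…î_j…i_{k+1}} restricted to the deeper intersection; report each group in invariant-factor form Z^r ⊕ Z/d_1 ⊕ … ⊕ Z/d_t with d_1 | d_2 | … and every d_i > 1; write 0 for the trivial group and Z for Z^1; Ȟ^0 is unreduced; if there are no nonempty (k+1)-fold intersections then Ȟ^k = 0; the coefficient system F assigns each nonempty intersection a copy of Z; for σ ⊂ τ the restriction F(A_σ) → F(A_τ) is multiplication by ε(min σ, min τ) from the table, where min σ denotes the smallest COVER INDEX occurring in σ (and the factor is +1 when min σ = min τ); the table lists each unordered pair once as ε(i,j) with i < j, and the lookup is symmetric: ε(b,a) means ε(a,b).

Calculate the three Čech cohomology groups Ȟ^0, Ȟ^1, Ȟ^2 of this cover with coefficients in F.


Ȟ^0 = Z,  Ȟ^1 = 0,  Ȟ^2 = Z/2

nonempty intersections:
  A12={q2,q8,q22} A13={q2,q19,q33} A14={q4,q10,q33} A15={q10,q32,q34} A16={q14,q22,q32} A23={q2,q17,q26} A24={q15,q18,q25} A25={q15,q20,q26} A26={q12,q18,q22} A34={q24,q30,q33} A35={q6,q21,q26} A36={q7,q21,q24} A45={q10,q13,q15} A46={q18,q23,q24} A56={q21,q27,q28,q32}
  A123={q2} A126={q22} A134={q33} A145={q10} A156={q32} A235={q26} A245={q15} A246={q18} A346={q24} A356={q21}
C dims 6,15,10; δ0: rk 5, SNF 1^5; δ1: rk 10, SNF 1^9·2
Ȟ^0: (6−5)−0=1 ⇒ Z
Ȟ^1: (15−10)−5=0 ⇒ 0
Ȟ^2: (10−0)−10=0 plus torsion [2] ⇒ Z/2


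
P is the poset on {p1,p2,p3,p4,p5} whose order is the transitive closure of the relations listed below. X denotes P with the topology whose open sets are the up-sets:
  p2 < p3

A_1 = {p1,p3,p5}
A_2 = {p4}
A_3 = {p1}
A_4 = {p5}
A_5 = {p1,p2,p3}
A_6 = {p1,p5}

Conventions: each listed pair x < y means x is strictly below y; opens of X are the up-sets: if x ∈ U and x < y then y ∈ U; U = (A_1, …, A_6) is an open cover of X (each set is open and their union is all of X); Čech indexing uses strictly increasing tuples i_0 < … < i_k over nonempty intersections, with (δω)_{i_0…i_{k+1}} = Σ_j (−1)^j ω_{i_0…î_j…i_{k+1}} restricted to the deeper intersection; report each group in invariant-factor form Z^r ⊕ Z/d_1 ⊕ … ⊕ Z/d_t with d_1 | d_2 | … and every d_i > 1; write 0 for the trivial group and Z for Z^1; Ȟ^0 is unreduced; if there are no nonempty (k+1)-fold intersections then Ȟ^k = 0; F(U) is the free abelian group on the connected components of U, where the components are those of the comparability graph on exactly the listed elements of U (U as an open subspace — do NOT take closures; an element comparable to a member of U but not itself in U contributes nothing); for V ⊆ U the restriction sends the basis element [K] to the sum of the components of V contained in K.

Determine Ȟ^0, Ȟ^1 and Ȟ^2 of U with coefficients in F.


Ȟ^0 ≅ Z^4,  Ȟ^1 ≅ 0,  Ȟ^2 ≅ 0

nonempty intersections:
  A13={p1} A14={p5} A15={p1,p3} A16={p1,p5} A35={p1} A36={p1} A46={p5} A56={p1}
  A135={p1} A136={p1} A146={p5} A156={p1} A356={p1}
  A1356={p1}
components per intersection:
  A1: {p1} {p3} {p5}
  A2: {p4}
  A3: {p1}
  A4: {p5}
  A5: {p1} {p2,p3}
  A6: {p1} {p5}
  A13: {p1}
  A14: {p5}
  A15: {p1} {p3}
  A16: {p1} {p5}
  A35: {p1}
  A36: {p1}
  A46: {p5}
  A56: {p1}
  A135: {p1}
  A136: {p1}
  A146: {p5}
  A156: {p1}
  A356: {p1}
  A1356: {p1}
C dims 10,10,5,1; δ0: rk 6, SNF 1^6; δ1: rk 4, SNF 1^4; δ2: rk 1, SNF 1^1
Ȟ^0: (10−6)−0=4 ⇒ Z^4
Ȟ^1: (10−4)−6=0 ⇒ 0
Ȟ^2: (5−1)−4=0 ⇒ 0


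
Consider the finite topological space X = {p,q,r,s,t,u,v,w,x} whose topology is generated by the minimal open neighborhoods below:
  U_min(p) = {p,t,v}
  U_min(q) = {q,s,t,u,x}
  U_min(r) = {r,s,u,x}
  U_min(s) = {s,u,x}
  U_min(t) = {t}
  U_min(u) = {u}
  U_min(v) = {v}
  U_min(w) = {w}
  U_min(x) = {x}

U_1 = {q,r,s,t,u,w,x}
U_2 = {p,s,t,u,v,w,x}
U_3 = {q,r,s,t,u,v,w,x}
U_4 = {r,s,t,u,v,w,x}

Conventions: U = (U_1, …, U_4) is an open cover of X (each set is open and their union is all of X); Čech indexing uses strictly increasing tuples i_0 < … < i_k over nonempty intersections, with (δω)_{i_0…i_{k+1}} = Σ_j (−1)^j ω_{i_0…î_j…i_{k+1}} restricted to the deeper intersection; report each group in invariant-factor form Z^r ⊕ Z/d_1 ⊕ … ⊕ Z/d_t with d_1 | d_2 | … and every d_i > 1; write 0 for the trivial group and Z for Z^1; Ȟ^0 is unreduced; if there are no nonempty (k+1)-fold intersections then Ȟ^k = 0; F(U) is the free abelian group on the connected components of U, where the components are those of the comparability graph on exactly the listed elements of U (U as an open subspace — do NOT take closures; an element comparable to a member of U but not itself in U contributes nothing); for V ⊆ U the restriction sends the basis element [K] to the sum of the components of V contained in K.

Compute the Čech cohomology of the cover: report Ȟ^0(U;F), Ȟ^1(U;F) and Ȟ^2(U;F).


nonempty overlaps:
  U12={s,t,u,w,x} U13={q,r,s,t,u,w,x} U14={r,s,t,u,w,x} U23={s,t,u,v,w,x} U24={s,t,u,v,w,x} U34={r,s,t,u,v,w,x}
  U123={s,t,u,w,x} U124={s,t,u,w,x} U134={r,s,t,u,w,x} U234={s,t,u,v,w,x}
  U1234={s,t,u,w,x}
components per intersection:
  U1: {q,r,s,t,u,x} {w}
  U2: {p,t,v} {s,u,x} {w}
  U3: {q,r,s,t,u,x} {v} {w}
  U4: {r,s,u,x} {t} {v} {w}
  U12: {s,u,x} {t} {w}
  U13: {q,r,s,t,u,x} {w}
  U14: {r,s,u,x} {t} {w}
  U23: {s,u,x} {t} {v} {w}
  U24: {s,u,x} {t} {v} {w}
  U34: {r,s,u,x} {t} {v} {w}
  U123: {s,u,x} {t} {w}
  U124: {s,u,x} {t} {w}
  U134: {r,s,u,x} {t} {w}
  U234: {s,u,x} {t} {v} {w}
  U1234: {s,u,x} {t} {w}
C dims 12,20,13,3; δ0: rk 10, SNF 1^10; δ1: rk 10, SNF 1^10; δ2: rk 3, SNF 1^3
degree 0: 12−10−0 = 2 → Ȟ^0 ≅ Z^2
degree 1: 20−10−10 = 0 → Ȟ^1 ≅ 0
degree 2: 13−3−10 = 0 → Ȟ^2 ≅ 0

Ȟ^0 = Z^2,  Ȟ^1 = 0,  Ȟ^2 = 0


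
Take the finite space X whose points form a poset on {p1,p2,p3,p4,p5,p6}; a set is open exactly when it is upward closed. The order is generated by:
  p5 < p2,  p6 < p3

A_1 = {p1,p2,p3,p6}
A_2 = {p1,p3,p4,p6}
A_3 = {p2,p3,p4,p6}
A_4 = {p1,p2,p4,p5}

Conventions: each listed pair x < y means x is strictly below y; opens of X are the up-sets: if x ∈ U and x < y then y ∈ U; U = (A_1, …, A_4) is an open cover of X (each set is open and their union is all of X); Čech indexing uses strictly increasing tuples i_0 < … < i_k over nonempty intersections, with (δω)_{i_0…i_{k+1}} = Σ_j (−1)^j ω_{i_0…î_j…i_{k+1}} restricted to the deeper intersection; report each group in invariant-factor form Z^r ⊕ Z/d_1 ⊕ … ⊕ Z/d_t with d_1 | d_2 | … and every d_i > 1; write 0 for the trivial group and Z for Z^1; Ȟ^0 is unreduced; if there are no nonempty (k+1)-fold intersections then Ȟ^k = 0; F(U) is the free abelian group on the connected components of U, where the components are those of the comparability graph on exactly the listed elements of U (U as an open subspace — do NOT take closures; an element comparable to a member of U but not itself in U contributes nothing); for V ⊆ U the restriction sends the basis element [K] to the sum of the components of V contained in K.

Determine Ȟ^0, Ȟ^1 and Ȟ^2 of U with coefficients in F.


nonempty overlaps:
  A12={p1,p3,p6} A13={p2,p3,p6} A14={p1,p2} A23={p3,p4,p6} A24={p1,p4} A34={p2,p4}
  A123={p3,p6} A124={p1} A134={p2} A234={p4}
components per intersection:
  A1: {p1} {p2} {p3,p6}
  A2: {p1} {p3,p6} {p4}
  A3: {p2} {p3,p6} {p4}
  A4: {p1} {p2,p5} {p4}
  A12: {p1} {p3,p6}
  A13: {p2} {p3,p6}
  A14: {p1} {p2}
  A23: {p3,p6} {p4}
  A24: {p1} {p4}
  A34: {p2} {p4}
  A123: {p3,p6}
  A124: {p1}
  A134: {p2}
  A234: {p4}
C dims 12,12,4; δ0: rk 8, SNF 1^8; δ1: rk 4, SNF 1^4
degree 0: 12−8−0 = 4 → Ȟ^0 ≅ Z^4
degree 1: 12−4−8 = 0 → Ȟ^1 ≅ 0
degree 2: 4−0−4 = 0 → Ȟ^2 ≅ 0

Ȟ^0 = Z^4; Ȟ^1 = 0; Ȟ^2 = 0


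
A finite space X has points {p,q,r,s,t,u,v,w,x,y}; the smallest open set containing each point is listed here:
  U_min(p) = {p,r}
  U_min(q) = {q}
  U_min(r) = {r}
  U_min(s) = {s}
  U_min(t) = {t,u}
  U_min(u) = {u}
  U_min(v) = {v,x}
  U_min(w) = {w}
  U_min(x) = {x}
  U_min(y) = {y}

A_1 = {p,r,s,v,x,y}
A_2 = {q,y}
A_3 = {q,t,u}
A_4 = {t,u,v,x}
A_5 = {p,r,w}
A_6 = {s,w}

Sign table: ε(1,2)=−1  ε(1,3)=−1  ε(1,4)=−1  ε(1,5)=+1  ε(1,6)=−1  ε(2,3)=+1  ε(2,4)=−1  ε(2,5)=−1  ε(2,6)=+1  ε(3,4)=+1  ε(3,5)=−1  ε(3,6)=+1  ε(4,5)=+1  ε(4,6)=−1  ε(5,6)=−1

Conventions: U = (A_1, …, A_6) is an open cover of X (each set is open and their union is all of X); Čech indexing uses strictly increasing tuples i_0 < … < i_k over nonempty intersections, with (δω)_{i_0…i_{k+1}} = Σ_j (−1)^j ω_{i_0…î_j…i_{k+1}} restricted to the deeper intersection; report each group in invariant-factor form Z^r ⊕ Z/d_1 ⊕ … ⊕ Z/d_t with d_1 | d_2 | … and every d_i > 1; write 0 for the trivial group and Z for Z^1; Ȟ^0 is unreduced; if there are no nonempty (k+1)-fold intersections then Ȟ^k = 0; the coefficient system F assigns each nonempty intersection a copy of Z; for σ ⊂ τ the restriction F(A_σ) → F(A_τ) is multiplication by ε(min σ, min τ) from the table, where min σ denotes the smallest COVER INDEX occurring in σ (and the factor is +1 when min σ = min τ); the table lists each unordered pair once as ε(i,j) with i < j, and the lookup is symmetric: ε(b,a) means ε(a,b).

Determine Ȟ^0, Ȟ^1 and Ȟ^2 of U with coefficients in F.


cover nerve:
  A12={y} A14={v,x} A15={p,r} A16={s} A23={q} A34={t,u} A56={w}
C dims 6,7; δ0: rk 5, SNF 1^5
Ȟ^0: (6−5)−0=1 ⇒ Z
Ȟ^1: (7−0)−5=2 ⇒ Z^2
Ȟ^2: (0−0)−0=0 ⇒ 0

Ȟ^0(U;F) ≅ Z,  Ȟ^1(U;F) ≅ Z^2,  Ȟ^2(U;F) ≅ 0


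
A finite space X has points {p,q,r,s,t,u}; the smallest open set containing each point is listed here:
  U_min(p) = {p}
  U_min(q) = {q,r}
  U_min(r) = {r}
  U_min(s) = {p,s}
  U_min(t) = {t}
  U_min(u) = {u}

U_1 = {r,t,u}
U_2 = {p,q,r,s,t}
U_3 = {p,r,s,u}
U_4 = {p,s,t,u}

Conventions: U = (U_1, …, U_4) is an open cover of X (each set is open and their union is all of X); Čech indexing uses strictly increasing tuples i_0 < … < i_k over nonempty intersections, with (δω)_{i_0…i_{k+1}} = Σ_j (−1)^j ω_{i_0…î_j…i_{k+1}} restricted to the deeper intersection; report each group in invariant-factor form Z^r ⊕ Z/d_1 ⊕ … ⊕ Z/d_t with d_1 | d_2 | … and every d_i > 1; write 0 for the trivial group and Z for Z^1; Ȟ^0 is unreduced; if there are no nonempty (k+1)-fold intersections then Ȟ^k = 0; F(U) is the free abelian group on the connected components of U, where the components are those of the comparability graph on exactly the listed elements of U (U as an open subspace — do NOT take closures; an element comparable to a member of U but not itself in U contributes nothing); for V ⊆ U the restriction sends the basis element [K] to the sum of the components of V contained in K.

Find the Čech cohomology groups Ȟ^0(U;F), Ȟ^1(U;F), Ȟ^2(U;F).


nonempty intersections:
  U12={r,t} U13={r,u} U14={t,u} U23={p,r,s} U24={p,s,t} U34={p,s,u}
  U123={r} U124={t} U134={u} U234={p,s}
components per intersection:
  U1: {r} {t} {u}
  U2: {p,s} {q,r} {t}
  U3: {p,s} {r} {u}
  U4: {p,s} {t} {u}
  U12: {r} {t}
  U13: {r} {u}
  U14: {t} {u}
  U23: {p,s} {r}
  U24: {p,s} {t}
  U34: {p,s} {u}
  U123: {r}
  U124: {t}
  U134: {u}
  U234: {p,s}
C dims 12,12,4; δ0: rk 8, SNF 1^8; δ1: rk 4, SNF 1^4
Ȟ^0: (12−8)−0=4 ⇒ Z^4
Ȟ^1: (12−4)−8=0 ⇒ 0
Ȟ^2: (4−0)−4=0 ⇒ 0

Ȟ^0(U;F) ≅ Z^4; Ȟ^1(U;F) ≅ 0; Ȟ^2(U;F) ≅ 0


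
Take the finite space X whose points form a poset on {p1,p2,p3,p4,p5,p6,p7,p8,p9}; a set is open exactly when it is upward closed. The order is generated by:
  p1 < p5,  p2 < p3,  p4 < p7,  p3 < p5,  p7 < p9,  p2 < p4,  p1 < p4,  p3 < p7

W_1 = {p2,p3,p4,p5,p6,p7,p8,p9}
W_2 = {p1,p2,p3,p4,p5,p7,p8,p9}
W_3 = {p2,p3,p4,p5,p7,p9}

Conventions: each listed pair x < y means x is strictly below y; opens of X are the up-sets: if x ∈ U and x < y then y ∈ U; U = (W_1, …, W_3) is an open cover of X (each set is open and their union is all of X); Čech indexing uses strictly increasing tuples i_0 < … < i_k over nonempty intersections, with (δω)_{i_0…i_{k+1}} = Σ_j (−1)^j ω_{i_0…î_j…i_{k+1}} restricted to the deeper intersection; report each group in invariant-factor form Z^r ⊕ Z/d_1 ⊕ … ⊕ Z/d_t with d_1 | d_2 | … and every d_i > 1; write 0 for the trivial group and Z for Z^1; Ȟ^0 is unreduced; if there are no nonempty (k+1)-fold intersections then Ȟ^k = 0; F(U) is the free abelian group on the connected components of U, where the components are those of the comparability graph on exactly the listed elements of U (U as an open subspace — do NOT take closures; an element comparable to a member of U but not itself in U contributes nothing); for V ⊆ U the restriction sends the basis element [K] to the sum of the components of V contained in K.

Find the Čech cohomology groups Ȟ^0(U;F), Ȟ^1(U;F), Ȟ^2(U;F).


nonempty intersections:
  W12={p2,p3,p4,p5,p7,p8,p9} W13={p2,p3,p4,p5,p7,p9} W23={p2,p3,p4,p5,p7,p9}
  W123={p2,p3,p4,p5,p7,p9}
components per intersection:
  W1: {p2,p3,p4,p5,p7,p9} {p6} {p8}
  W2: {p1,p2,p3,p4,p5,p7,p9} {p8}
  W3: {p2,p3,p4,p5,p7,p9}
  W12: {p2,p3,p4,p5,p7,p9} {p8}
  W13: {p2,p3,p4,p5,p7,p9}
  W23: {p2,p3,p4,p5,p7,p9}
  W123: {p2,p3,p4,p5,p7,p9}
C dims 6,4,1; δ0: rk 3, SNF 1^3; δ1: rk 1, SNF 1^1
Ȟ^0: (6−3)−0=3 ⇒ Z^3
Ȟ^1: (4−1)−3=0 ⇒ 0
Ȟ^2: (1−0)−1=0 ⇒ 0

Ȟ^0 ≅ Z^3, Ȟ^1 ≅ 0, Ȟ^2 ≅ 0


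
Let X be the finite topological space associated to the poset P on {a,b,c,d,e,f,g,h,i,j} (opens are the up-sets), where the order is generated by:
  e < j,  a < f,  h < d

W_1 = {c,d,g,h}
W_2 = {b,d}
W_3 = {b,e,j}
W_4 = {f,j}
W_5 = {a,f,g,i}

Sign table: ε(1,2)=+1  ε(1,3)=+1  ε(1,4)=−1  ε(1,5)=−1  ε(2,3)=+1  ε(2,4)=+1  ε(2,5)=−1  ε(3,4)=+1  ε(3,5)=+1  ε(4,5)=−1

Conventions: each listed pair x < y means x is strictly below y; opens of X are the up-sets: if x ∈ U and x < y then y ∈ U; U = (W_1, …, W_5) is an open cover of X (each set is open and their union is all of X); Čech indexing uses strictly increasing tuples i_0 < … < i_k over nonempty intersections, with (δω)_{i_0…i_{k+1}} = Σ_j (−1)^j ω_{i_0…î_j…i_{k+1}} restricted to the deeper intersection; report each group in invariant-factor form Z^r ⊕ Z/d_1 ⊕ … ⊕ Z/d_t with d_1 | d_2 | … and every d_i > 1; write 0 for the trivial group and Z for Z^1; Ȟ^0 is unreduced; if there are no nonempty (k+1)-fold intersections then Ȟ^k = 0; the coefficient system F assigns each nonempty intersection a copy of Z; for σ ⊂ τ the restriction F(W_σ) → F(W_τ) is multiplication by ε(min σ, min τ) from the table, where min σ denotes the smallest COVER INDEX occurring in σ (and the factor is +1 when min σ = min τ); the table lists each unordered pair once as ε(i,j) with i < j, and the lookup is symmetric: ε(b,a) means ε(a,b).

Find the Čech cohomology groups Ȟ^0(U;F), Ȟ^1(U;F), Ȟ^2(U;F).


nonempty overlaps:
  W12={d} W15={g} W23={b} W34={j} W45={f}
C dims 5,5; δ0: rk 4, SNF 1^4
degree 0: 5−4−0 = 1 → Ȟ^0 ≅ Z
degree 1: 5−0−4 = 1 → Ȟ^1 ≅ Z
degree 2: 0−0−0 = 0 → Ȟ^2 ≅ 0

Ȟ^0 ≅ Z, Ȟ^1 ≅ Z, Ȟ^2 ≅ 0


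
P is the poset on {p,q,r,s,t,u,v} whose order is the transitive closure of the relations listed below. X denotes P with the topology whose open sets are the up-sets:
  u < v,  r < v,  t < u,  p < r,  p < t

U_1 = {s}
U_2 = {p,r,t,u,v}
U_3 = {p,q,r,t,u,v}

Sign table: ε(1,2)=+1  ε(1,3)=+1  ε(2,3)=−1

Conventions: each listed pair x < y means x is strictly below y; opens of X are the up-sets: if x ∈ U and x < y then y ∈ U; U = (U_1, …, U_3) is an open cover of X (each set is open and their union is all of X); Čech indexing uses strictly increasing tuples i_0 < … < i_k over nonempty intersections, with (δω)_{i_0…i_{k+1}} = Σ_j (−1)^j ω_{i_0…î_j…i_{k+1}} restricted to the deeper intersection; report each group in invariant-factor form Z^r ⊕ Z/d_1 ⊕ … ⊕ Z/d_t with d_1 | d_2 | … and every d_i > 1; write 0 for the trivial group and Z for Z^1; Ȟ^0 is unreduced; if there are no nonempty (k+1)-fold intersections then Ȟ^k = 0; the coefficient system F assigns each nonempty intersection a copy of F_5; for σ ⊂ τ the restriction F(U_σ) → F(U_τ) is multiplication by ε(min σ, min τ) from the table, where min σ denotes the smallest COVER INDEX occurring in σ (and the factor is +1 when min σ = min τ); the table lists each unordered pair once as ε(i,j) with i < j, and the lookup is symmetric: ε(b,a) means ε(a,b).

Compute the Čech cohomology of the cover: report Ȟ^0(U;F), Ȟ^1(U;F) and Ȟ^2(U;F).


Ȟ^0 = Z/5 ⊕ Z/5, Ȟ^1 = 0, Ȟ^2 = 0

nerve simplices:
  U23={p,r,t,u,v}
C dims 3,1; δ0: rk_F5 1
degree 0: 3−1−0 = 2 → Ȟ^0 ≅ Z/5 ⊕ Z/5
degree 1: 1−0−1 = 0 → Ȟ^1 ≅ 0
degree 2: 0−0−0 = 0 → Ȟ^2 ≅ 0


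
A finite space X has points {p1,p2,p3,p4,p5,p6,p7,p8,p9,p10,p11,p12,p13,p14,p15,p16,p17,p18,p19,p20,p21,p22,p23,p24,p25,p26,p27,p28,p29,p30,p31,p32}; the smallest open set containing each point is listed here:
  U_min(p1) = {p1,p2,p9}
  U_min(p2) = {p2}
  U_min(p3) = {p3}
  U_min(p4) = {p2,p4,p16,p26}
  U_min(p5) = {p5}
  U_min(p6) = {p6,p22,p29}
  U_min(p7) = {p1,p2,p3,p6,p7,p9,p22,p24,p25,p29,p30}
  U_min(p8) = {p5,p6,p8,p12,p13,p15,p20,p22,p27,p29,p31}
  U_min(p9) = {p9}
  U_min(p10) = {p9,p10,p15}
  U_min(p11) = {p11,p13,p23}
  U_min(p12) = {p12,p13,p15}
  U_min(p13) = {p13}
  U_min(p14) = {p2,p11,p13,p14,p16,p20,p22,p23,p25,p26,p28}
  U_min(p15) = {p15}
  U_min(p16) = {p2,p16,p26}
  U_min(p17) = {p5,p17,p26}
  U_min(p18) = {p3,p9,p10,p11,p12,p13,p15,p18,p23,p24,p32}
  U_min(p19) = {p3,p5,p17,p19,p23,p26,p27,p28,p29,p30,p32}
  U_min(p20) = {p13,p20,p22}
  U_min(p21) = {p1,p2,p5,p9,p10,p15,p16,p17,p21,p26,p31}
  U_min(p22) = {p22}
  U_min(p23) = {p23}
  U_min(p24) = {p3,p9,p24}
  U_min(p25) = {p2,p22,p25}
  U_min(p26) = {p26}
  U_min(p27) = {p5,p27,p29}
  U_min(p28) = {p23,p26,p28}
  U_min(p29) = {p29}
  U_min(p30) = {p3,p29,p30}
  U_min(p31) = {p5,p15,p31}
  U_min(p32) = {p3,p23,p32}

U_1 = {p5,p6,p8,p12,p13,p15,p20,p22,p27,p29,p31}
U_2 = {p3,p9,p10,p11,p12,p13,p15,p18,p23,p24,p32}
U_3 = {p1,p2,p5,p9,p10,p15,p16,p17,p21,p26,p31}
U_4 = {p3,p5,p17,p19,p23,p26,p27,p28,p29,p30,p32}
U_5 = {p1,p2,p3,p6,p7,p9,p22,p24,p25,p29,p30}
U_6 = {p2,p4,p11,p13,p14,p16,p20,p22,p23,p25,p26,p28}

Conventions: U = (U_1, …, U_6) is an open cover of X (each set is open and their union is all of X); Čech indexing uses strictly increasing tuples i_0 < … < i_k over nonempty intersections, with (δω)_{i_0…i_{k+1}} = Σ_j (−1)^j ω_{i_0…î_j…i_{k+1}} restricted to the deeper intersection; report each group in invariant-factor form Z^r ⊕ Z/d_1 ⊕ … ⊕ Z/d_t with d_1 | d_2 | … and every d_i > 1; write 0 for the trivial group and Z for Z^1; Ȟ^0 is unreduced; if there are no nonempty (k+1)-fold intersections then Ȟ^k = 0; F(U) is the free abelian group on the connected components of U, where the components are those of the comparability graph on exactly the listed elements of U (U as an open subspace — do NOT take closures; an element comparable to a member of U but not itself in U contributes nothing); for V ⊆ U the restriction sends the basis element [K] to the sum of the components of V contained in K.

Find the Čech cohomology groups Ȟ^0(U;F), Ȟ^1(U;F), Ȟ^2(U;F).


nonempty overlaps:
  U12={p12,p13,p15} U13={p5,p15,p31} U14={p5,p27,p29} U15={p6,p22,p29} U16={p13,p20,p22} U23={p9,p10,p15} U24={p3,p23,p32} U25={p3,p9,p24} U26={p11,p13,p23} U34={p5,p17,p26} U35={p1,p2,p9} U36={p2,p16,p26} U45={p3,p29,p30} U46={p23,p26,p28} U56={p2,p22,p25}
  U123={p15} U126={p13} U134={p5} U145={p29} U156={p22} U235={p9} U245={p3} U246={p23} U346={p26} U356={p2}
components per intersection:
  U1: {p5,p6,p8,p12,p13,p15,p20,p22,p27,p29,p31}
  U2: {p3,p9,p10,p11,p12,p13,p15,p18,p23,p24,p32}
  U3: {p1,p2,p5,p9,p10,p15,p16,p17,p21,p26,p31}
  U4: {p3,p5,p17,p19,p23,p26,p27,p28,p29,p30,p32}
  U5: {p1,p2,p3,p6,p7,p9,p22,p24,p25,p29,p30}
  U6: {p2,p4,p11,p13,p14,p16,p20,p22,p23,p25,p26,p28}
  U12: {p12,p13,p15}
  U13: {p5,p15,p31}
  U14: {p5,p27,p29}
  U15: {p6,p22,p29}
  U16: {p13,p20,p22}
  U23: {p9,p10,p15}
  U24: {p3,p23,p32}
  U25: {p3,p9,p24}
  U26: {p11,p13,p23}
  U34: {p5,p17,p26}
  U35: {p1,p2,p9}
  U36: {p2,p16,p26}
  U45: {p3,p29,p30}
  U46: {p23,p26,p28}
  U56: {p2,p22,p25}
  U123: {p15}
  U126: {p13}
  U134: {p5}
  U145: {p29}
  U156: {p22}
  U235: {p9}
  U245: {p3}
  U246: {p23}
  U346: {p26}
  U356: {p2}
C dims 6,15,10; δ0: rk 5, SNF 1^5; δ1: rk 10, SNF 1^9·2
degree 0: 6−5−0 = 1 → Ȟ^0 ≅ Z
degree 1: 15−10−5 = 0 → Ȟ^1 ≅ 0
degree 2: 10−0−10 = 0 plus torsion [2] → Ȟ^2 ≅ Z/2

Ȟ^0 = Z; Ȟ^1 = 0; Ȟ^2 = Z/2


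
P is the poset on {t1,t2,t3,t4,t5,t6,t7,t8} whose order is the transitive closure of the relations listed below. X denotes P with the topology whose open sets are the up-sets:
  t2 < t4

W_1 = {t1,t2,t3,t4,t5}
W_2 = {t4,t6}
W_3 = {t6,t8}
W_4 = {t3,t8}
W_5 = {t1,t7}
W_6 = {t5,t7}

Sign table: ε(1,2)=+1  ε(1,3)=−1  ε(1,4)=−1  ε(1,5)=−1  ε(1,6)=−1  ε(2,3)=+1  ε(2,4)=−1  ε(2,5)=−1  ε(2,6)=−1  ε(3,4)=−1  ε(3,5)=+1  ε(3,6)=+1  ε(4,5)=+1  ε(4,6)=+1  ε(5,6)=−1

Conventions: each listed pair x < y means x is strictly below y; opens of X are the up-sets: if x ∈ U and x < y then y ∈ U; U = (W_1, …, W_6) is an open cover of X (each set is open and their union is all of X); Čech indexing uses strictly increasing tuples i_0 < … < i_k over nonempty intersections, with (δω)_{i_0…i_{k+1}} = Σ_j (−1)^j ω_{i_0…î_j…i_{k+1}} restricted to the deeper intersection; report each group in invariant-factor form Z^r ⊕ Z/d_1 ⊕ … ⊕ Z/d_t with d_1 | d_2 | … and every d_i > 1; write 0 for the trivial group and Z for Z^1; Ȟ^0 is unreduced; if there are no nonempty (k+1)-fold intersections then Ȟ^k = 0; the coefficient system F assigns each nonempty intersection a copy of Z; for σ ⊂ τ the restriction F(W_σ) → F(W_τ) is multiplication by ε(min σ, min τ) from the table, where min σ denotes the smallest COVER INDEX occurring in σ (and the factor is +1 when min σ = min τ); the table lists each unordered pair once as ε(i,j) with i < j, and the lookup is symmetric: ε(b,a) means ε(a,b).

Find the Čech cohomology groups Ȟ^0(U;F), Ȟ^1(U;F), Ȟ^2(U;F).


nerve of the cover:
  W12={t4} W14={t3} W15={t1} W16={t5} W23={t6} W34={t8} W56={t7}
C dims 6,7; δ0: rk 6, SNF 1^5·2
Ȟ^0 = (6 − 6) − 0 = 0, so Ȟ^0 ≅ 0
Ȟ^1 = (7 − 0) − 6 = 1 plus torsion [2], so Ȟ^1 ≅ Z ⊕ Z/2
Ȟ^2 = (0 − 0) − 0 = 0, so Ȟ^2 ≅ 0

Ȟ^0 = 0,  Ȟ^1 = Z ⊕ Z/2,  Ȟ^2 = 0
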